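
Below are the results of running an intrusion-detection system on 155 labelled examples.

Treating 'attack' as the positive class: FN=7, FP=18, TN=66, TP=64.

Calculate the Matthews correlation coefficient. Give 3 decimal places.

0.686

MCC = (TP·TN − FP·FN) / √((TP+FP)(TP+FN)(TN+FP)(TN+FN))
Numerator = 64·66 − 18·7 = 4098
Denominator = √(82·71·84·73) = √35700504 = 5974.9899
MCC = 4098 / 5974.9899 = 0.686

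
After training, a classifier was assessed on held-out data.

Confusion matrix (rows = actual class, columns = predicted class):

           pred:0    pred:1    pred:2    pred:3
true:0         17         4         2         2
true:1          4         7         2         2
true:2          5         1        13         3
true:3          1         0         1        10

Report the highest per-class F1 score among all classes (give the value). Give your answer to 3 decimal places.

0.690

Per-class F1 score (2·TP/(2·TP+FP+FN)):
  0: TP=17, FP=4+5+1=10, FN=4+2+2=8 → 34/52 = 0.6538
  1: TP=7, FP=4+1+0=5, FN=4+2+2=8 → 14/27 = 0.5185
  2: TP=13, FP=2+2+1=5, FN=5+1+3=9 → 26/40 = 0.6500
  3: TP=10, FP=2+2+3=7, FN=1+0+1=2 → 20/29 = 0.6897
Highest is class '3' with F1 score = 0.690.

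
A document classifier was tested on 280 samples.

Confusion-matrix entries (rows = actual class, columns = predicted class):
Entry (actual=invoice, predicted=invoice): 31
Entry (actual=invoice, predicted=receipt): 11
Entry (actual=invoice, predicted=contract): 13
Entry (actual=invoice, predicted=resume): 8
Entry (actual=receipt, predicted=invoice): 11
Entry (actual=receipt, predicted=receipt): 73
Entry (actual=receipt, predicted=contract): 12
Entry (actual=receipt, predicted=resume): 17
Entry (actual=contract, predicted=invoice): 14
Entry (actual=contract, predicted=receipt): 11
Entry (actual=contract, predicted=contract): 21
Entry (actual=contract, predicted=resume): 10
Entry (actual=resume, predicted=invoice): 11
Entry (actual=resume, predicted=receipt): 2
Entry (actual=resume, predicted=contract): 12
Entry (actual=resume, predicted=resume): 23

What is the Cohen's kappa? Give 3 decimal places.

Observed agreement pₒ = trace/N = 148/280 = 0.5286
Expected agreement pₑ = Σ (rowᵢ·colᵢ)/N² = (63·67 + 113·97 + 56·58 + 48·58)/280² = 0.2706
κ = (pₒ − pₑ)/(1 − pₑ) = (0.5286 − 0.2706)/(1 − 0.2706) = 0.354

0.354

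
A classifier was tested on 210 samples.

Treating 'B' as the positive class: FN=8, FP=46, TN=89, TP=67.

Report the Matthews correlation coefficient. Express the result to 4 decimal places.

0.5311

MCC = (TP·TN − FP·FN) / √((TP+FP)(TP+FN)(TN+FP)(TN+FN))
Numerator = 67·89 − 46·8 = 5595
Denominator = √(113·75·135·97) = √110980125 = 10534.7105
MCC = 5595 / 10534.7105 = 0.5311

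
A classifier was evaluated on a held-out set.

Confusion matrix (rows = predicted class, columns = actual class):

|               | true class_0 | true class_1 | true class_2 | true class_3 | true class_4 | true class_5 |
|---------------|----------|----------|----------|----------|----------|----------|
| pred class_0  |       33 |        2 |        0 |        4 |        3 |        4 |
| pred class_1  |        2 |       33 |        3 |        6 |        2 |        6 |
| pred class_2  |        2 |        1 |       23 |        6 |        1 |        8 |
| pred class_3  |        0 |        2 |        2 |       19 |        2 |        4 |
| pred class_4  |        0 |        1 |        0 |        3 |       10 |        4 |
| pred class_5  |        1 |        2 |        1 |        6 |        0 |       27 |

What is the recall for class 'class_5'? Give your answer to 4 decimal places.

One-vs-rest for 'class_5': TP = diagonal; FP = other classes predicted 'class_5'; FN = 'class_5' predicted as other.
recall = TP/(TP+FN).
class_5: TP=27, FN=4+6+8+4+4=26 → 27/53 = 0.50943

0.5094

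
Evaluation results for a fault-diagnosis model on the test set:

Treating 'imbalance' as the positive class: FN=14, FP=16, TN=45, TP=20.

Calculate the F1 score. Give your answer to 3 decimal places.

Precision = TP/(TP+FP) = 20/36 = 0.5556
Recall = TP/(TP+FN) = 20/34 = 0.5882
F1 = 2·TP/(2·TP+FP+FN) = 40/70 = 0.571

0.571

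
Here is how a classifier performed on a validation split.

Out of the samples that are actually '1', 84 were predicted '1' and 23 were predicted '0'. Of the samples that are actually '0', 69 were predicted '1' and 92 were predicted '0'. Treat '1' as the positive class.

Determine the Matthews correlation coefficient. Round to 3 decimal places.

0.353

MCC = (TP·TN − FP·FN) / √((TP+FP)(TP+FN)(TN+FP)(TN+FN))
Numerator = 84·92 − 69·23 = 6141
Denominator = √(153·107·161·115) = √303109065 = 17410.0277
MCC = 6141 / 17410.0277 = 0.353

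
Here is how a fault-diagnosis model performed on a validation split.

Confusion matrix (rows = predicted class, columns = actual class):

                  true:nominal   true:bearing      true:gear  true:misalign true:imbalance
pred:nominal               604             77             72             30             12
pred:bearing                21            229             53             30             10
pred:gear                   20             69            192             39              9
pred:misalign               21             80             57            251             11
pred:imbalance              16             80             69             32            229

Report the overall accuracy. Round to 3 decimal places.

0.651

Accuracy = trace / total = (604+229+192+251+229=1505) / 2313 = 1505/2313 = 0.651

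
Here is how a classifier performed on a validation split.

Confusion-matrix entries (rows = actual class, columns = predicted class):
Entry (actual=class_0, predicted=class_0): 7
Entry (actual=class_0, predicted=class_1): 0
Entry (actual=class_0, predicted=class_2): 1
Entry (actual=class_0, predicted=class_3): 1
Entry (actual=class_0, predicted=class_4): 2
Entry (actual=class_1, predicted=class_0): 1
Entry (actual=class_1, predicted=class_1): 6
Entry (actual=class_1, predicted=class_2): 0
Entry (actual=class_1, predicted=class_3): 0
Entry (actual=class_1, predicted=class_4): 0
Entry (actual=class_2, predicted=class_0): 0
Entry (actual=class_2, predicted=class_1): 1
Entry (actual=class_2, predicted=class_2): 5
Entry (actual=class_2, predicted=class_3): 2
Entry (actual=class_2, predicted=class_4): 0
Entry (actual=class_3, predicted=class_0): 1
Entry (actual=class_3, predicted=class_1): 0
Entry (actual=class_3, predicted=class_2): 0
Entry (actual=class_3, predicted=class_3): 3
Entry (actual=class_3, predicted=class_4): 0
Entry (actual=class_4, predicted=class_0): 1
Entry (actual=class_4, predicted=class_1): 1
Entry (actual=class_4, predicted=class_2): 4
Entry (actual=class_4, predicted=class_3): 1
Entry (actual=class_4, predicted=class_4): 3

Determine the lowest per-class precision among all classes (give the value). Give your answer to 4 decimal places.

Per-class precision (TP/(TP+FP)):
  class_0: TP=7, FP=1+0+1+1=3 → 7/10 = 0.70000
  class_1: TP=6, FP=0+1+0+1=2 → 6/8 = 0.75000
  class_2: TP=5, FP=1+0+0+4=5 → 5/10 = 0.50000
  class_3: TP=3, FP=1+0+2+1=4 → 3/7 = 0.42857
  class_4: TP=3, FP=2+0+0+0=2 → 3/5 = 0.60000
Lowest is class 'class_3' with precision = 0.4286.

0.4286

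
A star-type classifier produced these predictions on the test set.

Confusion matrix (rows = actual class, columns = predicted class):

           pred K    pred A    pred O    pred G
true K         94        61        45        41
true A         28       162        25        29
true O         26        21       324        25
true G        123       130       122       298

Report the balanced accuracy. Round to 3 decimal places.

0.579

Balanced accuracy = mean of per-class recall.
  K: recall = 94/241 = 0.3900
  A: recall = 162/244 = 0.6639
  O: recall = 324/396 = 0.8182
  G: recall = 298/673 = 0.4428
Mean = (0.3900 + 0.6639 + 0.8182 + 0.4428) / 4 = 0.579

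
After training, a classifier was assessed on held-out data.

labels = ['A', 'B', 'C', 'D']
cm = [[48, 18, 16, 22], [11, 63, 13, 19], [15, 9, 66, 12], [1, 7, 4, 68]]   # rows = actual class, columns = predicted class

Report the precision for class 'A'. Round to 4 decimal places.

Take TP from the diagonal, FP from the rest of the 'A' prediction marginal, FN from the rest of the 'A' actual marginal.
precision = TP/(TP+FP).
A: TP=48, FP=11+15+1=27 → 48/75 = 0.64000

0.6400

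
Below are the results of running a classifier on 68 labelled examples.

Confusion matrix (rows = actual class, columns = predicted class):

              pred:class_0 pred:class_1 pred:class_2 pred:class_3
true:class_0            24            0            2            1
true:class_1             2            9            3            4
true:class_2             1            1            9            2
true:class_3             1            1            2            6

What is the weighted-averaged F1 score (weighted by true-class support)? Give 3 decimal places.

0.706

Per-class F1 score (2·TP/(2·TP+FP+FN)):
  class_0: TP=24, FP=2+1+1=4, FN=0+2+1=3 → 48/55 = 0.8727
  class_1: TP=9, FP=0+1+1=2, FN=2+3+4=9 → 18/29 = 0.6207
  class_2: TP=9, FP=2+3+2=7, FN=1+1+2=4 → 18/29 = 0.6207
  class_3: TP=6, FP=1+4+2=7, FN=1+1+2=4 → 12/23 = 0.5217
Weighted-F1 score = Σ (supportᵢ/N)·F1 scoreᵢ with N=68: (27/68)·0.8727 + (18/68)·0.6207 + (13/68)·0.6207 + (10/68)·0.5217 = 0.706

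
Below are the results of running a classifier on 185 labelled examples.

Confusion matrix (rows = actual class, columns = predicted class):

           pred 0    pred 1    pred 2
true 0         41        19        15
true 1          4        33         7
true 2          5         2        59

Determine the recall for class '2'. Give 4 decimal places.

0.8939

Treat '2' as positive and all other classes as negative.
recall = TP/(TP+FN).
2: TP=59, FN=5+2=7 → 59/66 = 0.89394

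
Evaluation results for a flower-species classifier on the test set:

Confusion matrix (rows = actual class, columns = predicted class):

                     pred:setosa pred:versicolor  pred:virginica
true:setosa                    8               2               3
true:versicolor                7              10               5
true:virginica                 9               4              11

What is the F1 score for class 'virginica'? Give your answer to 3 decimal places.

F1 score = 2·TP/(2·TP+FP+FN).
virginica: TP=11, FP=3+5=8, FN=9+4=13 → 22/43 = 0.5116

0.512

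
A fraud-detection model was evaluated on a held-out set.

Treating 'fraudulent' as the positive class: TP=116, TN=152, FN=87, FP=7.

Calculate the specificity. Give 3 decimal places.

Specificity = TN/(TN+FP) = 152/(152+7) = 0.956

0.956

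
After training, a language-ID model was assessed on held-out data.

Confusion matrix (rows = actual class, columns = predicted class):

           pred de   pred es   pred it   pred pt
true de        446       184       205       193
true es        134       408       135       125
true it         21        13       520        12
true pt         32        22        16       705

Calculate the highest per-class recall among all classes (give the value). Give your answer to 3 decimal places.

Per-class recall (TP/(TP+FN)):
  de: TP=446, FN=184+205+193=582 → 446/1028 = 0.4339
  es: TP=408, FN=134+135+125=394 → 408/802 = 0.5087
  it: TP=520, FN=21+13+12=46 → 520/566 = 0.9187
  pt: TP=705, FN=32+22+16=70 → 705/775 = 0.9097
Highest is class 'it' with recall = 0.919.

0.919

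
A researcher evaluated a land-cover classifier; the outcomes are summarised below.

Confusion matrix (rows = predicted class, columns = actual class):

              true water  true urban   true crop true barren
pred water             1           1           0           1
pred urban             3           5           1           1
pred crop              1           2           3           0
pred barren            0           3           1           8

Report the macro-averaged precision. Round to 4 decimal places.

Per-class precision (TP/(TP+FP)):
  water: TP=1, FP=1+0+1=2 → 1/3 = 0.33333
  urban: TP=5, FP=3+1+1=5 → 5/10 = 0.50000
  crop: TP=3, FP=1+2+0=3 → 3/6 = 0.50000
  barren: TP=8, FP=0+3+1=4 → 8/12 = 0.66667
Macro-precision = mean = (0.33333 + 0.50000 + 0.50000 + 0.66667) / 4 = 0.5000

0.5000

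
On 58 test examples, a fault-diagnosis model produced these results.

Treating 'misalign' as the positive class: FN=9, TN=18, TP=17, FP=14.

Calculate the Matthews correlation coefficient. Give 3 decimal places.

0.216

MCC = (TP·TN − FP·FN) / √((TP+FP)(TP+FN)(TN+FP)(TN+FN))
Numerator = 17·18 − 14·9 = 180
Denominator = √(31·26·32·27) = √696384 = 834.4963
MCC = 180 / 834.4963 = 0.216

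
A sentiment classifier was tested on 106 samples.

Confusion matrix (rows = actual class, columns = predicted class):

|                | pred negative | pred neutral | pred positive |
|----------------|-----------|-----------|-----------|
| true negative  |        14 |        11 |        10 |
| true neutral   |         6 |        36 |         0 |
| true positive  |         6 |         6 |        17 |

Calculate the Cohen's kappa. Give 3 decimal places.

Observed agreement pₒ = trace/N = 67/106 = 0.6321
Expected agreement pₑ = Σ (rowᵢ·colᵢ)/N² = (35·26 + 42·53 + 29·27)/106² = 0.3488
κ = (pₒ − pₑ)/(1 − pₑ) = (0.6321 − 0.3488)/(1 − 0.3488) = 0.435

0.435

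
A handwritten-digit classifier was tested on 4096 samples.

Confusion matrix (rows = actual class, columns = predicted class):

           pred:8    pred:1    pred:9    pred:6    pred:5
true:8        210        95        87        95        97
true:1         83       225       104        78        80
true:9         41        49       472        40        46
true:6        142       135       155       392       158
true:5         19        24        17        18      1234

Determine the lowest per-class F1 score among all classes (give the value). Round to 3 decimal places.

Per-class F1 score (2·TP/(2·TP+FP+FN)):
  8: TP=210, FP=83+41+142+19=285, FN=95+87+95+97=374 → 420/1079 = 0.3892
  1: TP=225, FP=95+49+135+24=303, FN=83+104+78+80=345 → 450/1098 = 0.4098
  9: TP=472, FP=87+104+155+17=363, FN=41+49+40+46=176 → 944/1483 = 0.6365
  6: TP=392, FP=95+78+40+18=231, FN=142+135+155+158=590 → 784/1605 = 0.4885
  5: TP=1234, FP=97+80+46+158=381, FN=19+24+17+18=78 → 2468/2927 = 0.8432
Lowest is class '8' with F1 score = 0.389.

0.389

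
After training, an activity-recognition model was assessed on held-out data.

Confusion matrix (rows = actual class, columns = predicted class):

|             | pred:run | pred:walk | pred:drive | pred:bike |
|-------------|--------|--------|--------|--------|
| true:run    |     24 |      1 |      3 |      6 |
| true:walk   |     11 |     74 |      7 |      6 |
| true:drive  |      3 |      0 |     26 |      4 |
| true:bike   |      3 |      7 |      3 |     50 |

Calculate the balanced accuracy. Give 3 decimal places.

0.761

Balanced accuracy = mean of per-class recall.
  run: recall = 24/34 = 0.7059
  walk: recall = 74/98 = 0.7551
  drive: recall = 26/33 = 0.7879
  bike: recall = 50/63 = 0.7937
Mean = (0.7059 + 0.7551 + 0.7879 + 0.7937) / 4 = 0.761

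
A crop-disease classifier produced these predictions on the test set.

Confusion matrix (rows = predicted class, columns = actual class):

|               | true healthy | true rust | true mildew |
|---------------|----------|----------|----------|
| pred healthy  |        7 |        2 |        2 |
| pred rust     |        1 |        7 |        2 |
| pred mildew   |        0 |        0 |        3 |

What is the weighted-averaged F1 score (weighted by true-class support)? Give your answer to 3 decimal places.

0.697

Per-class F1 score (2·TP/(2·TP+FP+FN)):
  healthy: TP=7, FP=2+2=4, FN=1+0=1 → 14/19 = 0.7368
  rust: TP=7, FP=1+2=3, FN=2+0=2 → 14/19 = 0.7368
  mildew: TP=3, FP=0+0=0, FN=2+2=4 → 6/10 = 0.6000
Weighted-F1 score = Σ (supportᵢ/N)·F1 scoreᵢ with N=24: (8/24)·0.7368 + (9/24)·0.7368 + (7/24)·0.6000 = 0.697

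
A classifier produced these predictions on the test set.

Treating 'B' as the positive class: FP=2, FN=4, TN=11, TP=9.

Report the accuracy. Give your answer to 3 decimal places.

0.769

Accuracy = (TP+TN)/N = (9+11)/26 = 0.769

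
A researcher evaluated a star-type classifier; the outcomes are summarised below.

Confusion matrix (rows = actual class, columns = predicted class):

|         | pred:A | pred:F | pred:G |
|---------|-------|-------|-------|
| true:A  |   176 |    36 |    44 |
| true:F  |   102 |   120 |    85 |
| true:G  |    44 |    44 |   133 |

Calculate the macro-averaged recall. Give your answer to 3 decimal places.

Per-class recall (TP/(TP+FN)):
  A: TP=176, FN=36+44=80 → 176/256 = 0.6875
  F: TP=120, FN=102+85=187 → 120/307 = 0.3909
  G: TP=133, FN=44+44=88 → 133/221 = 0.6018
Macro-recall = mean = (0.6875 + 0.3909 + 0.6018) / 3 = 0.560

0.560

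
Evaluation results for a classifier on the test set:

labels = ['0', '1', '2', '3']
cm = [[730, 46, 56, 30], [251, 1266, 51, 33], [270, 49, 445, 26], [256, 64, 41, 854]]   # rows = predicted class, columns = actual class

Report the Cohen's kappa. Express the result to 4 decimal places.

Observed agreement pₒ = trace/N = 3295/4468 = 0.73747
Expected agreement pₑ = Σ (rowᵢ·colᵢ)/N² = (1507·862 + 1425·1601 + 593·790 + 943·1215)/4468² = 0.26021
κ = (pₒ − pₑ)/(1 − pₑ) = (0.73747 − 0.26021)/(1 − 0.26021) = 0.6451

0.6451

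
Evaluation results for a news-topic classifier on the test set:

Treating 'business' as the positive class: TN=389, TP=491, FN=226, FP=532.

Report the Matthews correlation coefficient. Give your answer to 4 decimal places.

0.1098

MCC = (TP·TN − FP·FN) / √((TP+FP)(TP+FN)(TN+FP)(TN+FN))
Numerator = 491·389 − 532·226 = 70767
Denominator = √(1023·717·921·615) = √415460304765 = 644562.1031
MCC = 70767 / 644562.1031 = 0.1098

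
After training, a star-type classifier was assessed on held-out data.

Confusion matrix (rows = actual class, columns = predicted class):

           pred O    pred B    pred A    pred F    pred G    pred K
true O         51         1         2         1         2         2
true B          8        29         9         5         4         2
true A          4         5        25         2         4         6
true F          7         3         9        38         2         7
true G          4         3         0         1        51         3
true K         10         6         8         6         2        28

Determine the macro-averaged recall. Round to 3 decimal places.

Per-class recall (TP/(TP+FN)):
  O: TP=51, FN=1+2+1+2+2=8 → 51/59 = 0.8644
  B: TP=29, FN=8+9+5+4+2=28 → 29/57 = 0.5088
  A: TP=25, FN=4+5+2+4+6=21 → 25/46 = 0.5435
  F: TP=38, FN=7+3+9+2+7=28 → 38/66 = 0.5758
  G: TP=51, FN=4+3+0+1+3=11 → 51/62 = 0.8226
  K: TP=28, FN=10+6+8+6+2=32 → 28/60 = 0.4667
Macro-recall = mean = (0.8644 + 0.5088 + 0.5435 + 0.5758 + 0.8226 + 0.4667) / 6 = 0.630

0.630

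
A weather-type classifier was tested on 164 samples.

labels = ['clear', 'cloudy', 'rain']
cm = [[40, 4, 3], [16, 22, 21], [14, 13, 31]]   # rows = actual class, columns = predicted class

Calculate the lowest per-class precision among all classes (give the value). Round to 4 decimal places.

0.5636

Per-class precision (TP/(TP+FP)):
  clear: TP=40, FP=16+14=30 → 40/70 = 0.57143
  cloudy: TP=22, FP=4+13=17 → 22/39 = 0.56410
  rain: TP=31, FP=3+21=24 → 31/55 = 0.56364
Lowest is class 'rain' with precision = 0.5636.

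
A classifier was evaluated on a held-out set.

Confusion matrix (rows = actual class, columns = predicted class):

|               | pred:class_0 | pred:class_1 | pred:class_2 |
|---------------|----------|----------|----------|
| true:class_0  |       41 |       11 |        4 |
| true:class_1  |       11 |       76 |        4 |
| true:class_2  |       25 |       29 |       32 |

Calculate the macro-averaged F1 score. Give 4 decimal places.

0.6196

Per-class F1 score (2·TP/(2·TP+FP+FN)):
  class_0: TP=41, FP=11+25=36, FN=11+4=15 → 82/133 = 0.61654
  class_1: TP=76, FP=11+29=40, FN=11+4=15 → 152/207 = 0.73430
  class_2: TP=32, FP=4+4=8, FN=25+29=54 → 64/126 = 0.50794
Macro-F1 score = mean = (0.61654 + 0.73430 + 0.50794) / 3 = 0.6196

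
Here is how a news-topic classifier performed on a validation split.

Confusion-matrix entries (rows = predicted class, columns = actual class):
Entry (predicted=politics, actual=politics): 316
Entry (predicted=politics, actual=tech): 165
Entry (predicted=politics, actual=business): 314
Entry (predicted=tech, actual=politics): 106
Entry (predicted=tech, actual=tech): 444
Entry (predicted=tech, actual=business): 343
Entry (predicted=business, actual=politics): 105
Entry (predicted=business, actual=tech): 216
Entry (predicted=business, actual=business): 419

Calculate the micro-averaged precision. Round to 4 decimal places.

0.4856

Micro-averaging pools counts across classes: ΣTP=1179, ΣFP=1249, ΣFN=1249.
Micro-precision = TP/(TP+FP) on pooled counts = 0.4856 (equals overall accuracy in single-label multiclass).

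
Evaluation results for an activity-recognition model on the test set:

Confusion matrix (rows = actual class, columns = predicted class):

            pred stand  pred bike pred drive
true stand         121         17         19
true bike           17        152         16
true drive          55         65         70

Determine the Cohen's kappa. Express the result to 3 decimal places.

0.469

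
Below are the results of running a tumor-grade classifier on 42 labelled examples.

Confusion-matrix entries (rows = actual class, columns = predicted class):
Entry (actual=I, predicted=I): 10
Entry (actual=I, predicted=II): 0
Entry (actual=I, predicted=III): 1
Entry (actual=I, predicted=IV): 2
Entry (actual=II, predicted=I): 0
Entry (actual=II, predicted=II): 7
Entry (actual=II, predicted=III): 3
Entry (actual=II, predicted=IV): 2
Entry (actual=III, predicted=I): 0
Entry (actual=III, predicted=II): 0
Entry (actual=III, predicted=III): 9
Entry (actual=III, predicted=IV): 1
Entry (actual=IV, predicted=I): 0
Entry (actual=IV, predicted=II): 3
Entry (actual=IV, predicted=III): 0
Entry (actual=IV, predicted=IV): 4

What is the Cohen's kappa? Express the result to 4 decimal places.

0.6185

Observed agreement pₒ = trace/N = 30/42 = 0.71429
Expected agreement pₑ = Σ (rowᵢ·colᵢ)/N² = (13·10 + 12·10 + 10·13 + 7·9)/42² = 0.25113
κ = (pₒ − pₑ)/(1 − pₑ) = (0.71429 − 0.25113)/(1 − 0.25113) = 0.6185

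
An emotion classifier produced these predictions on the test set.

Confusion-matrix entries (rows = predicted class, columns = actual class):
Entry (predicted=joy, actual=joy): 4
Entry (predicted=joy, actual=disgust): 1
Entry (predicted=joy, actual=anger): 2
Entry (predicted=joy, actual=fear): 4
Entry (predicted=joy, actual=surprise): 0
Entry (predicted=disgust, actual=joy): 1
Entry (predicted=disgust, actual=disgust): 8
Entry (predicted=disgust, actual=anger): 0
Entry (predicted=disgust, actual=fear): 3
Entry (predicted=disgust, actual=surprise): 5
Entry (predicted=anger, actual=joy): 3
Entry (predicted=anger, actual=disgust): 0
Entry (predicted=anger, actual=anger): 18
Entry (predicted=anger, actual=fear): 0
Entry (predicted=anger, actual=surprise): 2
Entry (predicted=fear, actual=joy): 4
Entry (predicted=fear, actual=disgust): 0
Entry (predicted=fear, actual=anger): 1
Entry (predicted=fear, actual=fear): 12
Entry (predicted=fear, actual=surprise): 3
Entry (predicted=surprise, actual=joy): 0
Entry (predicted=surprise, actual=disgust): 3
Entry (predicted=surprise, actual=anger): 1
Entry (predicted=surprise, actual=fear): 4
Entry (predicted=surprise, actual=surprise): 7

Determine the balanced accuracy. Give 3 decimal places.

Balanced accuracy = mean of per-class recall.
  joy: recall = 4/12 = 0.3333
  disgust: recall = 8/12 = 0.6667
  anger: recall = 18/22 = 0.8182
  fear: recall = 12/23 = 0.5217
  surprise: recall = 7/17 = 0.4118
Mean = (0.3333 + 0.6667 + 0.8182 + 0.5217 + 0.4118) / 5 = 0.550

0.550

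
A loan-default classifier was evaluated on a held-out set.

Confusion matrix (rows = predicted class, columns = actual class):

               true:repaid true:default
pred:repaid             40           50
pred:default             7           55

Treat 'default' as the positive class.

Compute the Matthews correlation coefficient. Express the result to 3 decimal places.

0.353

MCC = (TP·TN − FP·FN) / √((TP+FP)(TP+FN)(TN+FP)(TN+FN))
Numerator = 55·40 − 7·50 = 1850
Denominator = √(62·105·47·90) = √27537300 = 5247.5995
MCC = 1850 / 5247.5995 = 0.353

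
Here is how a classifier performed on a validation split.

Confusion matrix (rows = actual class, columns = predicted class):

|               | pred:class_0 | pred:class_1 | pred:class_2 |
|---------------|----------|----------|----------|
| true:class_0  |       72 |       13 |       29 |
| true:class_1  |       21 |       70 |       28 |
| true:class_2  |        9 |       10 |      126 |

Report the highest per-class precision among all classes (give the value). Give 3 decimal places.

Per-class precision (TP/(TP+FP)):
  class_0: TP=72, FP=21+9=30 → 72/102 = 0.7059
  class_1: TP=70, FP=13+10=23 → 70/93 = 0.7527
  class_2: TP=126, FP=29+28=57 → 126/183 = 0.6885
Highest is class 'class_1' with precision = 0.753.

0.753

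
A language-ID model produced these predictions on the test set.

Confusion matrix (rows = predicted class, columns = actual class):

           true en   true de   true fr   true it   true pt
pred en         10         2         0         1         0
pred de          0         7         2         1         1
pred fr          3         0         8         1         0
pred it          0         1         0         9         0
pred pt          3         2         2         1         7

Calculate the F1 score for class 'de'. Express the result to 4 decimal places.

0.6087

Take TP from the diagonal, FP from the rest of the 'de' prediction marginal, FN from the rest of the 'de' actual marginal.
F1 score = 2·TP/(2·TP+FP+FN).
de: TP=7, FP=0+2+1+1=4, FN=2+0+1+2=5 → 14/23 = 0.60870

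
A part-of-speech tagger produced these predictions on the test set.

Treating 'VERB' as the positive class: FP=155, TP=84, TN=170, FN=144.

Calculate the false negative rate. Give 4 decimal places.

0.6316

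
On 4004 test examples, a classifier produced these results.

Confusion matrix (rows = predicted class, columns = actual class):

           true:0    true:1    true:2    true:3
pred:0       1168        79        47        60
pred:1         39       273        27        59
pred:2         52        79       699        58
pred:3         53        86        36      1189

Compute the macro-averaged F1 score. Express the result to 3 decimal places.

Per-class F1 score (2·TP/(2·TP+FP+FN)):
  0: TP=1168, FP=79+47+60=186, FN=39+52+53=144 → 2336/2666 = 0.8762
  1: TP=273, FP=39+27+59=125, FN=79+79+86=244 → 546/915 = 0.5967
  2: TP=699, FP=52+79+58=189, FN=47+27+36=110 → 1398/1697 = 0.8238
  3: TP=1189, FP=53+86+36=175, FN=60+59+58=177 → 2378/2730 = 0.8711
Macro-F1 score = mean = (0.8762 + 0.5967 + 0.8238 + 0.8711) / 4 = 0.792

0.792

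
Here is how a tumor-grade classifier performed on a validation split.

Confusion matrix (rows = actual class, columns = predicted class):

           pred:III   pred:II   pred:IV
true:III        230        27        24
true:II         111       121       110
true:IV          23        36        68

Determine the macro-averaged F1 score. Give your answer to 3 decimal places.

0.529

Per-class F1 score (2·TP/(2·TP+FP+FN)):
  III: TP=230, FP=111+23=134, FN=27+24=51 → 460/645 = 0.7132
  II: TP=121, FP=27+36=63, FN=111+110=221 → 242/526 = 0.4601
  IV: TP=68, FP=24+110=134, FN=23+36=59 → 136/329 = 0.4134
Macro-F1 score = mean = (0.7132 + 0.4601 + 0.4134) / 3 = 0.529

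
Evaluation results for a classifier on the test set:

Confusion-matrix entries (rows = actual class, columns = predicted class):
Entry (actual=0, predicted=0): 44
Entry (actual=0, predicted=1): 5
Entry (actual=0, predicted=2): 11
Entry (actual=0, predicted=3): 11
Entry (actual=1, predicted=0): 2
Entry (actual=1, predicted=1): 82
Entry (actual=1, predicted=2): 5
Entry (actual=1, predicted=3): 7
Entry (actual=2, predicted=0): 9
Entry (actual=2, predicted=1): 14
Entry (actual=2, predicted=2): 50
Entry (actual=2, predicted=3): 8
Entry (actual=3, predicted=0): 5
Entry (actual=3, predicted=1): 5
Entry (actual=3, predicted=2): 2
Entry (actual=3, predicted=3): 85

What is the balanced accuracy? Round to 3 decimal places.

0.742

Balanced accuracy = mean of per-class recall.
  0: recall = 44/71 = 0.6197
  1: recall = 82/96 = 0.8542
  2: recall = 50/81 = 0.6173
  3: recall = 85/97 = 0.8763
Mean = (0.6197 + 0.8542 + 0.6173 + 0.8763) / 4 = 0.742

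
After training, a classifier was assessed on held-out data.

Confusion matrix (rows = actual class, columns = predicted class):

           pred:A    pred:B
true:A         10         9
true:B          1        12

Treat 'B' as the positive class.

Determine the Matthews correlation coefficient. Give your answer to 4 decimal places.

0.4647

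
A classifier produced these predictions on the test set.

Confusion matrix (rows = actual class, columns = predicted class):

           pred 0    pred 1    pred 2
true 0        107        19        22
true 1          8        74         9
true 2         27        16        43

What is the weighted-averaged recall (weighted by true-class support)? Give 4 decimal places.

0.6892

Per-class recall (TP/(TP+FN)):
  0: TP=107, FN=19+22=41 → 107/148 = 0.72297
  1: TP=74, FN=8+9=17 → 74/91 = 0.81319
  2: TP=43, FN=27+16=43 → 43/86 = 0.50000
Weighted-recall = Σ (supportᵢ/N)·recallᵢ with N=325: (148/325)·0.72297 + (91/325)·0.81319 + (86/325)·0.50000 = 0.6892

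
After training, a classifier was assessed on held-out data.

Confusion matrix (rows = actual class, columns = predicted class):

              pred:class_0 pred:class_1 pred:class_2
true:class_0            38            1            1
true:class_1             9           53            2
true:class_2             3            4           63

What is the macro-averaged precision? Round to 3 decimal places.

0.876

Per-class precision (TP/(TP+FP)):
  class_0: TP=38, FP=9+3=12 → 38/50 = 0.7600
  class_1: TP=53, FP=1+4=5 → 53/58 = 0.9138
  class_2: TP=63, FP=1+2=3 → 63/66 = 0.9545
Macro-precision = mean = (0.7600 + 0.9138 + 0.9545) / 3 = 0.876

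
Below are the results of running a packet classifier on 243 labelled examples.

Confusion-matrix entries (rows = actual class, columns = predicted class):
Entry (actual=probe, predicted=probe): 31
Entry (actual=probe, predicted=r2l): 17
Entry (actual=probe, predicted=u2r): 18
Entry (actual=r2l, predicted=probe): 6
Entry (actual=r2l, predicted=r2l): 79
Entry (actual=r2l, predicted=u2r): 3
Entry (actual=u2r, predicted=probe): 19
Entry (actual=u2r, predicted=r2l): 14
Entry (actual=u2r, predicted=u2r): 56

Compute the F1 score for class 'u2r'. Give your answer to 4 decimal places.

One-vs-rest for 'u2r': TP = diagonal; FP = other classes predicted 'u2r'; FN = 'u2r' predicted as other.
F1 score = 2·TP/(2·TP+FP+FN).
u2r: TP=56, FP=18+3=21, FN=19+14=33 → 112/166 = 0.67470

0.6747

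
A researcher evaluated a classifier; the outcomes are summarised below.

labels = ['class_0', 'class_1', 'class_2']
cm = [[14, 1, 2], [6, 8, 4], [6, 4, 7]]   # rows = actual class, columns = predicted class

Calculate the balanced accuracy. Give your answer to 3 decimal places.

0.560

Balanced accuracy = mean of per-class recall.
  class_0: recall = 14/17 = 0.8235
  class_1: recall = 8/18 = 0.4444
  class_2: recall = 7/17 = 0.4118
Mean = (0.8235 + 0.4444 + 0.4118) / 3 = 0.560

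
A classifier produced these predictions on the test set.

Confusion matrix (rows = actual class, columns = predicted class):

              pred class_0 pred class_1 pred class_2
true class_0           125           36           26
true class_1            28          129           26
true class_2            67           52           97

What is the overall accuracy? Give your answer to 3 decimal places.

Accuracy = trace / total = (125+129+97=351) / 586 = 351/586 = 0.599

0.599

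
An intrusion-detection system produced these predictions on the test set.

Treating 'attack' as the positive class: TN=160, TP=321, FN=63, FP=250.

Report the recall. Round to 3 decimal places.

0.836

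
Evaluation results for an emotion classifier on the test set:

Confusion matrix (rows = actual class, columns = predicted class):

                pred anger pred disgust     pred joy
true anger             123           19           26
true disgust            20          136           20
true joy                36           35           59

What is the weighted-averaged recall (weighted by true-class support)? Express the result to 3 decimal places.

0.671

Per-class recall (TP/(TP+FN)):
  anger: TP=123, FN=19+26=45 → 123/168 = 0.7321
  disgust: TP=136, FN=20+20=40 → 136/176 = 0.7727
  joy: TP=59, FN=36+35=71 → 59/130 = 0.4538
Weighted-recall = Σ (supportᵢ/N)·recallᵢ with N=474: (168/474)·0.7321 + (176/474)·0.7727 + (130/474)·0.4538 = 0.671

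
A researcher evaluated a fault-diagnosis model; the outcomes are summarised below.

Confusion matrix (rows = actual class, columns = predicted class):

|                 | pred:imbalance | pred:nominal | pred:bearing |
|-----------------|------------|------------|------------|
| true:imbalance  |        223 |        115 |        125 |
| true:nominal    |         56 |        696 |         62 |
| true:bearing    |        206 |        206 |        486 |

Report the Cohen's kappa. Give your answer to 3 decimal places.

0.455

Observed agreement pₒ = trace/N = 1405/2175 = 0.6460
Expected agreement pₑ = Σ (rowᵢ·colᵢ)/N² = (463·485 + 814·1017 + 898·673)/2175² = 0.3502
κ = (pₒ − pₑ)/(1 − pₑ) = (0.6460 − 0.3502)/(1 − 0.3502) = 0.455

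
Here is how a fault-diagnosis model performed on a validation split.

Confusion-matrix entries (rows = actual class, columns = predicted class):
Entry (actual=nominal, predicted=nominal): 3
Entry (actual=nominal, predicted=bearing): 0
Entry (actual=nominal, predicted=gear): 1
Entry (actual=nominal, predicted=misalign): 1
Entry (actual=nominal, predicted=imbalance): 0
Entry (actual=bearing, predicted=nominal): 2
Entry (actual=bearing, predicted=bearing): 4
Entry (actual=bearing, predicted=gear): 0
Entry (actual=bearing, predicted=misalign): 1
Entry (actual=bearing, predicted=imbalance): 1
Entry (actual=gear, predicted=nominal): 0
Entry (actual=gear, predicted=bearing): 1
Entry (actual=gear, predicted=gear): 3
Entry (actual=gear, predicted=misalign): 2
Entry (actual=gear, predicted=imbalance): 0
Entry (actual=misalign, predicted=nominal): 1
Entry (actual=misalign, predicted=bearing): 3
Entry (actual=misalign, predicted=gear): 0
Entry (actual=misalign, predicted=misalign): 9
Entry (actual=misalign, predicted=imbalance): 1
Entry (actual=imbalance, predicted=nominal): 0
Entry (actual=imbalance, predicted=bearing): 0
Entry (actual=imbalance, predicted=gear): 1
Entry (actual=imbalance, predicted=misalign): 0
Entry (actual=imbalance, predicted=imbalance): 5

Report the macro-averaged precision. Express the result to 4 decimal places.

Per-class precision (TP/(TP+FP)):
  nominal: TP=3, FP=2+0+1+0=3 → 3/6 = 0.50000
  bearing: TP=4, FP=0+1+3+0=4 → 4/8 = 0.50000
  gear: TP=3, FP=1+0+0+1=2 → 3/5 = 0.60000
  misalign: TP=9, FP=1+1+2+0=4 → 9/13 = 0.69231
  imbalance: TP=5, FP=0+1+0+1=2 → 5/7 = 0.71429
Macro-precision = mean = (0.50000 + 0.50000 + 0.60000 + 0.69231 + 0.71429) / 5 = 0.6013

0.6013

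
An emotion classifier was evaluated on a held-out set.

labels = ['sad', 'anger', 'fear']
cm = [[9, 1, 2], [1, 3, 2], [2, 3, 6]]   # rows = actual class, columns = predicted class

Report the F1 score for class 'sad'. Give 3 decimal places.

Treat 'sad' as positive and all other classes as negative.
F1 score = 2·TP/(2·TP+FP+FN).
sad: TP=9, FP=1+2=3, FN=1+2=3 → 18/24 = 0.7500

0.750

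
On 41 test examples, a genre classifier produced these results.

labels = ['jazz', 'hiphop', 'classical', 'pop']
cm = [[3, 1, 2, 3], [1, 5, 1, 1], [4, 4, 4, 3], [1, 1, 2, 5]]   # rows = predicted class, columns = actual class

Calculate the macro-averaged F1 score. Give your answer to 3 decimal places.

0.417

Per-class F1 score (2·TP/(2·TP+FP+FN)):
  jazz: TP=3, FP=1+2+3=6, FN=1+4+1=6 → 6/18 = 0.3333
  hiphop: TP=5, FP=1+1+1=3, FN=1+4+1=6 → 10/19 = 0.5263
  classical: TP=4, FP=4+4+3=11, FN=2+1+2=5 → 8/24 = 0.3333
  pop: TP=5, FP=1+1+2=4, FN=3+1+3=7 → 10/21 = 0.4762
Macro-F1 score = mean = (0.3333 + 0.5263 + 0.3333 + 0.4762) / 4 = 0.417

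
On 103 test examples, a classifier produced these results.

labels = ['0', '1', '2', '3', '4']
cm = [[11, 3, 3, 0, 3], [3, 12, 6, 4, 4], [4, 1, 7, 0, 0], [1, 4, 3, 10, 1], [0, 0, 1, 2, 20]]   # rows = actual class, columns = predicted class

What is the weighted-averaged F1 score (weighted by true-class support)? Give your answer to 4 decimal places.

0.5790

Per-class F1 score (2·TP/(2·TP+FP+FN)):
  0: TP=11, FP=3+4+1+0=8, FN=3+3+0+3=9 → 22/39 = 0.56410
  1: TP=12, FP=3+1+4+0=8, FN=3+6+4+4=17 → 24/49 = 0.48980
  2: TP=7, FP=3+6+3+1=13, FN=4+1+0+0=5 → 14/32 = 0.43750
  3: TP=10, FP=0+4+0+2=6, FN=1+4+3+1=9 → 20/35 = 0.57143
  4: TP=20, FP=3+4+0+1=8, FN=0+0+1+2=3 → 40/51 = 0.78431
Weighted-F1 score = Σ (supportᵢ/N)·F1 scoreᵢ with N=103: (20/103)·0.56410 + (29/103)·0.48980 + (12/103)·0.43750 + (19/103)·0.57143 + (23/103)·0.78431 = 0.5790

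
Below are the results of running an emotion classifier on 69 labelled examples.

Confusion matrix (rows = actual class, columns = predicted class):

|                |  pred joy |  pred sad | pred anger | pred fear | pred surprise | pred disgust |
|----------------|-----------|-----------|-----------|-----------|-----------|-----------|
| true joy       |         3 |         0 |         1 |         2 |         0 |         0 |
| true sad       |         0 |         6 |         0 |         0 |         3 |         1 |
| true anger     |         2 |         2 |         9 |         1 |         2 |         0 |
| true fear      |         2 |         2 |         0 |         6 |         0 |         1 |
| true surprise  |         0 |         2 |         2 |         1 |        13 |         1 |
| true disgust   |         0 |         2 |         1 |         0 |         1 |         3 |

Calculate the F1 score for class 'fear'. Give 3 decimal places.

0.571

F1 score = 2·TP/(2·TP+FP+FN).
fear: TP=6, FP=2+0+1+1+0=4, FN=2+2+0+0+1=5 → 12/21 = 0.5714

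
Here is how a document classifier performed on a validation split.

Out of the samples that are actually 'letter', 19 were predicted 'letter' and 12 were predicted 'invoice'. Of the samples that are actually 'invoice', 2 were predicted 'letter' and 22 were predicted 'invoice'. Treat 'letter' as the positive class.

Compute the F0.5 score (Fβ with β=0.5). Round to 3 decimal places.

0.826

Fβ = (1+β²)·TP / ((1+β²)·TP + β²·FN + FP), with β²=1/4
= 1.25·19 / (1.25·19 + 0.25·12 + 2) = 0.826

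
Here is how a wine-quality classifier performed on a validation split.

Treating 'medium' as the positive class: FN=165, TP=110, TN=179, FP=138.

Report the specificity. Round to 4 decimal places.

0.5647

Specificity = TN/(TN+FP) = 179/(179+138) = 0.5647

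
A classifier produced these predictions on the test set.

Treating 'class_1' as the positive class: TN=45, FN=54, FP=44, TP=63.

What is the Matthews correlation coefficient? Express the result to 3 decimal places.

MCC = (TP·TN − FP·FN) / √((TP+FP)(TP+FN)(TN+FP)(TN+FN))
Numerator = 63·45 − 44·54 = 459
Denominator = √(107·117·89·99) = √110304909 = 10502.6144
MCC = 459 / 10502.6144 = 0.044

0.044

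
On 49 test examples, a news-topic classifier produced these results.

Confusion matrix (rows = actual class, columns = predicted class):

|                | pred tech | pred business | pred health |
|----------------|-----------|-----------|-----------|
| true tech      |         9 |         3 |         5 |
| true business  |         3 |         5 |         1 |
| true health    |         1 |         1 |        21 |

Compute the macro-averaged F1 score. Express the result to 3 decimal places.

0.665

Per-class F1 score (2·TP/(2·TP+FP+FN)):
  tech: TP=9, FP=3+1=4, FN=3+5=8 → 18/30 = 0.6000
  business: TP=5, FP=3+1=4, FN=3+1=4 → 10/18 = 0.5556
  health: TP=21, FP=5+1=6, FN=1+1=2 → 42/50 = 0.8400
Macro-F1 score = mean = (0.6000 + 0.5556 + 0.8400) / 3 = 0.665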